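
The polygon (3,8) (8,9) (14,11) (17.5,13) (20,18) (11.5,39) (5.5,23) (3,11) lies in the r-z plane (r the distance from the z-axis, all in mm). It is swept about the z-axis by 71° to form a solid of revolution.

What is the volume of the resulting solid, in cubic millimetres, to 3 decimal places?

Profile (r,z), 8 vertices: (3,8) (8,9) (14,11) (17.5,13) (20,18) (11.5,39) (5.5,23) (3,11)
edge 0: (3,8)→(8,9)  cross = 3·9 − 8·8 = -37.0000; (r_i+r_j)·cross = 11·-37.0000 = -407.0000
edge 1: (8,9)→(14,11)  cross = 8·11 − 14·9 = -38.0000; (r_i+r_j)·cross = 22·-38.0000 = -836.0000
edge 2: (14,11)→(17.5,13)  cross = 14·13 − 17.5·11 = -10.5000; (r_i+r_j)·cross = 31.5·-10.5000 = -330.7500
edge 3: (17.5,13)→(20,18)  cross = 17.5·18 − 20·13 = 55.0000; (r_i+r_j)·cross = 37.5·55.0000 = 2062.5000
edge 4: (20,18)→(11.5,39)  cross = 20·39 − 11.5·18 = 573.0000; (r_i+r_j)·cross = 31.5·573.0000 = 18049.5000
edge 5: (11.5,39)→(5.5,23)  cross = 11.5·23 − 5.5·39 = 50.0000; (r_i+r_j)·cross = 17·50.0000 = 850.0000
edge 6: (5.5,23)→(3,11)  cross = 5.5·11 − 3·23 = -8.5000; (r_i+r_j)·cross = 8.5·-8.5000 = -72.2500
edge 7: (3,11)→(3,8)  cross = 3·8 − 3·11 = -9.0000; (r_i+r_j)·cross = 6·-9.0000 = -54.0000
Σcross = 575.0000 → A = |Σcross|/2 = 287.5000 mm²
Σ(r_i+r_j)·cross = 19262.0000 → first moment M = |Σ|/6 = 3210.3333
R_c = M/A = 3210.3333/287.5000 = 11.1664 mm
θ = 71° = 1.239184 rad
V = θ·R_c·A = 1.239184·11.1664·287.5000 = 3978.193 mm³

Volume = 3978.193 mm³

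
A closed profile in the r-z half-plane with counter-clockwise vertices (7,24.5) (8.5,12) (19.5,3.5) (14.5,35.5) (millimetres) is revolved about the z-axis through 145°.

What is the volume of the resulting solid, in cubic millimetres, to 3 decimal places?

Profile (r,z), 4 vertices: (7,24.5) (8.5,12) (19.5,3.5) (14.5,35.5)
edge 0: (7,24.5)→(8.5,12)  cross = 7·12 − 8.5·24.5 = -124.2500; (r_i+r_j)·cross = 15.5·-124.2500 = -1925.8750
edge 1: (8.5,12)→(19.5,3.5)  cross = 8.5·3.5 − 19.5·12 = -204.2500; (r_i+r_j)·cross = 28·-204.2500 = -5719.0000
edge 2: (19.5,3.5)→(14.5,35.5)  cross = 19.5·35.5 − 14.5·3.5 = 641.5000; (r_i+r_j)·cross = 34·641.5000 = 21811.0000
edge 3: (14.5,35.5)→(7,24.5)  cross = 14.5·24.5 − 7·35.5 = 106.7500; (r_i+r_j)·cross = 21.5·106.7500 = 2295.1250
Σcross = 419.7500 → A = |Σcross|/2 = 209.8750 mm²
Σ(r_i+r_j)·cross = 16461.2500 → first moment M = |Σ|/6 = 2743.5417
R_c = M/A = 2743.5417/209.8750 = 13.0723 mm
θ = 145° = 2.530727 rad
V = θ·R_c·A = 2.530727·13.0723·209.8750 = 6943.156 mm³

Volume = 6943.156 mm³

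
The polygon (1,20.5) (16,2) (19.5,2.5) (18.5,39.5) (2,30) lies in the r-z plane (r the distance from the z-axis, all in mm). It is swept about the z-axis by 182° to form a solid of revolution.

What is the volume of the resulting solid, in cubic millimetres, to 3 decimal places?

Volume = 16833.593 mm³

Profile (r,z), 5 vertices: (1,20.5) (16,2) (19.5,2.5) (18.5,39.5) (2,30)
edge 0: (1,20.5)→(16,2)  cross = 1·2 − 16·20.5 = -326.0000; (r_i+r_j)·cross = 17·-326.0000 = -5542.0000
edge 1: (16,2)→(19.5,2.5)  cross = 16·2.5 − 19.5·2 = 1.0000; (r_i+r_j)·cross = 35.5·1.0000 = 35.5000
edge 2: (19.5,2.5)→(18.5,39.5)  cross = 19.5·39.5 − 18.5·2.5 = 724.0000; (r_i+r_j)·cross = 38·724.0000 = 27512.0000
edge 3: (18.5,39.5)→(2,30)  cross = 18.5·30 − 2·39.5 = 476.0000; (r_i+r_j)·cross = 20.5·476.0000 = 9758.0000
edge 4: (2,30)→(1,20.5)  cross = 2·20.5 − 1·30 = 11.0000; (r_i+r_j)·cross = 3·11.0000 = 33.0000
Σcross = 886.0000 → A = |Σcross|/2 = 443.0000 mm²
Σ(r_i+r_j)·cross = 31796.5000 → first moment M = |Σ|/6 = 5299.4167
R_c = M/A = 5299.4167/443.0000 = 11.9626 mm
θ = 182° = 3.176499 rad
V = θ·R_c·A = 3.176499·11.9626·443.0000 = 16833.593 mm³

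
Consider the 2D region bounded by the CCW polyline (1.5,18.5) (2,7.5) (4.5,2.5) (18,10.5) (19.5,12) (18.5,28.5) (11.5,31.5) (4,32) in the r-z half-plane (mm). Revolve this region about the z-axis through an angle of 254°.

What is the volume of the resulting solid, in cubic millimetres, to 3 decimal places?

Volume = 18044.342 mm³

Profile (r,z), 8 vertices: (1.5,18.5) (2,7.5) (4.5,2.5) (18,10.5) (19.5,12) (18.5,28.5) (11.5,31.5) (4,32)
edge 0: (1.5,18.5)→(2,7.5)  cross = 1.5·7.5 − 2·18.5 = -25.7500; (r_i+r_j)·cross = 3.5·-25.7500 = -90.1250
edge 1: (2,7.5)→(4.5,2.5)  cross = 2·2.5 − 4.5·7.5 = -28.7500; (r_i+r_j)·cross = 6.5·-28.7500 = -186.8750
edge 2: (4.5,2.5)→(18,10.5)  cross = 4.5·10.5 − 18·2.5 = 2.2500; (r_i+r_j)·cross = 22.5·2.2500 = 50.6250
edge 3: (18,10.5)→(19.5,12)  cross = 18·12 − 19.5·10.5 = 11.2500; (r_i+r_j)·cross = 37.5·11.2500 = 421.8750
edge 4: (19.5,12)→(18.5,28.5)  cross = 19.5·28.5 − 18.5·12 = 333.7500; (r_i+r_j)·cross = 38·333.7500 = 12682.5000
edge 5: (18.5,28.5)→(11.5,31.5)  cross = 18.5·31.5 − 11.5·28.5 = 255.0000; (r_i+r_j)·cross = 30·255.0000 = 7650.0000
edge 6: (11.5,31.5)→(4,32)  cross = 11.5·32 − 4·31.5 = 242.0000; (r_i+r_j)·cross = 15.5·242.0000 = 3751.0000
edge 7: (4,32)→(1.5,18.5)  cross = 4·18.5 − 1.5·32 = 26.0000; (r_i+r_j)·cross = 5.5·26.0000 = 143.0000
Σcross = 815.7500 → A = |Σcross|/2 = 407.8750 mm²
Σ(r_i+r_j)·cross = 24422.0000 → first moment M = |Σ|/6 = 4070.3333
R_c = M/A = 4070.3333/407.8750 = 9.9794 mm
θ = 254° = 4.433136 rad
V = θ·R_c·A = 4.433136·9.9794·407.8750 = 18044.342 mm³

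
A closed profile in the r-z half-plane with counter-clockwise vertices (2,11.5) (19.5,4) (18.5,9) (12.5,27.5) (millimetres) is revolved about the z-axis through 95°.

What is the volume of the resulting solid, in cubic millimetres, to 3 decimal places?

Volume = 3531.190 mm³

Profile (r,z), 4 vertices: (2,11.5) (19.5,4) (18.5,9) (12.5,27.5)
edge 0: (2,11.5)→(19.5,4)  cross = 2·4 − 19.5·11.5 = -216.2500; (r_i+r_j)·cross = 21.5·-216.2500 = -4649.3750
edge 1: (19.5,4)→(18.5,9)  cross = 19.5·9 − 18.5·4 = 101.5000; (r_i+r_j)·cross = 38·101.5000 = 3857.0000
edge 2: (18.5,9)→(12.5,27.5)  cross = 18.5·27.5 − 12.5·9 = 396.2500; (r_i+r_j)·cross = 31·396.2500 = 12283.7500
edge 3: (12.5,27.5)→(2,11.5)  cross = 12.5·11.5 − 2·27.5 = 88.7500; (r_i+r_j)·cross = 14.5·88.7500 = 1286.8750
Σcross = 370.2500 → A = |Σcross|/2 = 185.1250 mm²
Σ(r_i+r_j)·cross = 12778.2500 → first moment M = |Σ|/6 = 2129.7083
R_c = M/A = 2129.7083/185.1250 = 11.5042 mm
θ = 95° = 1.658063 rad
V = θ·R_c·A = 1.658063·11.5042·185.1250 = 3531.190 mm³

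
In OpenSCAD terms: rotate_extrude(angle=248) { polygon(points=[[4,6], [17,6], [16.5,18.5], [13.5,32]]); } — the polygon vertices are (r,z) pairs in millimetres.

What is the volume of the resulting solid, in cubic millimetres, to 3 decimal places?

Volume = 9454.885 mm³

Profile (r,z), 4 vertices: (4,6) (17,6) (16.5,18.5) (13.5,32)
edge 0: (4,6)→(17,6)  cross = 4·6 − 17·6 = -78.0000; (r_i+r_j)·cross = 21·-78.0000 = -1638.0000
edge 1: (17,6)→(16.5,18.5)  cross = 17·18.5 − 16.5·6 = 215.5000; (r_i+r_j)·cross = 33.5·215.5000 = 7219.2500
edge 2: (16.5,18.5)→(13.5,32)  cross = 16.5·32 − 13.5·18.5 = 278.2500; (r_i+r_j)·cross = 30·278.2500 = 8347.5000
edge 3: (13.5,32)→(4,6)  cross = 13.5·6 − 4·32 = -47.0000; (r_i+r_j)·cross = 17.5·-47.0000 = -822.5000
Σcross = 368.7500 → A = |Σcross|/2 = 184.3750 mm²
Σ(r_i+r_j)·cross = 13106.2500 → first moment M = |Σ|/6 = 2184.3750
R_c = M/A = 2184.3750/184.3750 = 11.8475 mm
θ = 248° = 4.328417 rad
V = θ·R_c·A = 4.328417·11.8475·184.3750 = 9454.885 mm³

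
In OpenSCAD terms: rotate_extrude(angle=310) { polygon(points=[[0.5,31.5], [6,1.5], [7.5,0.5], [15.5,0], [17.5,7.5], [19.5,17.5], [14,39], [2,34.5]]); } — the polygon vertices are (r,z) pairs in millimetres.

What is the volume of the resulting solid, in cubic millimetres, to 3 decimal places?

Volume = 28952.260 mm³

Profile (r,z), 8 vertices: (0.5,31.5) (6,1.5) (7.5,0.5) (15.5,0) (17.5,7.5) (19.5,17.5) (14,39) (2,34.5)
edge 0: (0.5,31.5)→(6,1.5)  cross = 0.5·1.5 − 6·31.5 = -188.2500; (r_i+r_j)·cross = 6.5·-188.2500 = -1223.6250
edge 1: (6,1.5)→(7.5,0.5)  cross = 6·0.5 − 7.5·1.5 = -8.2500; (r_i+r_j)·cross = 13.5·-8.2500 = -111.3750
edge 2: (7.5,0.5)→(15.5,0)  cross = 7.5·0 − 15.5·0.5 = -7.7500; (r_i+r_j)·cross = 23·-7.7500 = -178.2500
edge 3: (15.5,0)→(17.5,7.5)  cross = 15.5·7.5 − 17.5·0 = 116.2500; (r_i+r_j)·cross = 33·116.2500 = 3836.2500
edge 4: (17.5,7.5)→(19.5,17.5)  cross = 17.5·17.5 − 19.5·7.5 = 160.0000; (r_i+r_j)·cross = 37·160.0000 = 5920.0000
edge 5: (19.5,17.5)→(14,39)  cross = 19.5·39 − 14·17.5 = 515.5000; (r_i+r_j)·cross = 33.5·515.5000 = 17269.2500
edge 6: (14,39)→(2,34.5)  cross = 14·34.5 − 2·39 = 405.0000; (r_i+r_j)·cross = 16·405.0000 = 6480.0000
edge 7: (2,34.5)→(0.5,31.5)  cross = 2·31.5 − 0.5·34.5 = 45.7500; (r_i+r_j)·cross = 2.5·45.7500 = 114.3750
Σcross = 1038.2500 → A = |Σcross|/2 = 519.1250 mm²
Σ(r_i+r_j)·cross = 32106.6250 → first moment M = |Σ|/6 = 5351.1042
R_c = M/A = 5351.1042/519.1250 = 10.3079 mm
θ = 310° = 5.410521 rad
V = θ·R_c·A = 5.410521·10.3079·519.1250 = 28952.260 mm³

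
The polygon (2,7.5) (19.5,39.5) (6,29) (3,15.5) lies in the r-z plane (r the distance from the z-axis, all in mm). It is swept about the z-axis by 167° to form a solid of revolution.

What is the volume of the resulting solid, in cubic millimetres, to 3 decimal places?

Volume = 3372.490 mm³

Profile (r,z), 4 vertices: (2,7.5) (19.5,39.5) (6,29) (3,15.5)
edge 0: (2,7.5)→(19.5,39.5)  cross = 2·39.5 − 19.5·7.5 = -67.2500; (r_i+r_j)·cross = 21.5·-67.2500 = -1445.8750
edge 1: (19.5,39.5)→(6,29)  cross = 19.5·29 − 6·39.5 = 328.5000; (r_i+r_j)·cross = 25.5·328.5000 = 8376.7500
edge 2: (6,29)→(3,15.5)  cross = 6·15.5 − 3·29 = 6.0000; (r_i+r_j)·cross = 9·6.0000 = 54.0000
edge 3: (3,15.5)→(2,7.5)  cross = 3·7.5 − 2·15.5 = -8.5000; (r_i+r_j)·cross = 5·-8.5000 = -42.5000
Σcross = 258.7500 → A = |Σcross|/2 = 129.3750 mm²
Σ(r_i+r_j)·cross = 6942.3750 → first moment M = |Σ|/6 = 1157.0625
R_c = M/A = 1157.0625/129.3750 = 8.9435 mm
θ = 167° = 2.914700 rad
V = θ·R_c·A = 2.914700·8.9435·129.3750 = 3372.490 mm³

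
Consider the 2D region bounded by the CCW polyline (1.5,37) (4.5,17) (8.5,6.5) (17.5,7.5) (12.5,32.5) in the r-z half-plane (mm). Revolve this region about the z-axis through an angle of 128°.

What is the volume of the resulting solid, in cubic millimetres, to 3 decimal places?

Volume = 6105.674 mm³

Profile (r,z), 5 vertices: (1.5,37) (4.5,17) (8.5,6.5) (17.5,7.5) (12.5,32.5)
edge 0: (1.5,37)→(4.5,17)  cross = 1.5·17 − 4.5·37 = -141.0000; (r_i+r_j)·cross = 6·-141.0000 = -846.0000
edge 1: (4.5,17)→(8.5,6.5)  cross = 4.5·6.5 − 8.5·17 = -115.2500; (r_i+r_j)·cross = 13·-115.2500 = -1498.2500
edge 2: (8.5,6.5)→(17.5,7.5)  cross = 8.5·7.5 − 17.5·6.5 = -50.0000; (r_i+r_j)·cross = 26·-50.0000 = -1300.0000
edge 3: (17.5,7.5)→(12.5,32.5)  cross = 17.5·32.5 − 12.5·7.5 = 475.0000; (r_i+r_j)·cross = 30·475.0000 = 14250.0000
edge 4: (12.5,32.5)→(1.5,37)  cross = 12.5·37 − 1.5·32.5 = 413.7500; (r_i+r_j)·cross = 14·413.7500 = 5792.5000
Σcross = 582.5000 → A = |Σcross|/2 = 291.2500 mm²
Σ(r_i+r_j)·cross = 16398.2500 → first moment M = |Σ|/6 = 2733.0417
R_c = M/A = 2733.0417/291.2500 = 9.3838 mm
θ = 128° = 2.234021 rad
V = θ·R_c·A = 2.234021·9.3838·291.2500 = 6105.674 mm³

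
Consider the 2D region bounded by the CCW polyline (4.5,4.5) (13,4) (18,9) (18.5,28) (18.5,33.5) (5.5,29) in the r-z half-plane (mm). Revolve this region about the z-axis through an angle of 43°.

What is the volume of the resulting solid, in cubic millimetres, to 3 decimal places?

Volume = 3022.761 mm³

Profile (r,z), 6 vertices: (4.5,4.5) (13,4) (18,9) (18.5,28) (18.5,33.5) (5.5,29)
edge 0: (4.5,4.5)→(13,4)  cross = 4.5·4 − 13·4.5 = -40.5000; (r_i+r_j)·cross = 17.5·-40.5000 = -708.7500
edge 1: (13,4)→(18,9)  cross = 13·9 − 18·4 = 45.0000; (r_i+r_j)·cross = 31·45.0000 = 1395.0000
edge 2: (18,9)→(18.5,28)  cross = 18·28 − 18.5·9 = 337.5000; (r_i+r_j)·cross = 36.5·337.5000 = 12318.7500
edge 3: (18.5,28)→(18.5,33.5)  cross = 18.5·33.5 − 18.5·28 = 101.7500; (r_i+r_j)·cross = 37·101.7500 = 3764.7500
edge 4: (18.5,33.5)→(5.5,29)  cross = 18.5·29 − 5.5·33.5 = 352.2500; (r_i+r_j)·cross = 24·352.2500 = 8454.0000
edge 5: (5.5,29)→(4.5,4.5)  cross = 5.5·4.5 − 4.5·29 = -105.7500; (r_i+r_j)·cross = 10·-105.7500 = -1057.5000
Σcross = 690.2500 → A = |Σcross|/2 = 345.1250 mm²
Σ(r_i+r_j)·cross = 24166.2500 → first moment M = |Σ|/6 = 4027.7083
R_c = M/A = 4027.7083/345.1250 = 11.6703 mm
θ = 43° = 0.750492 rad
V = θ·R_c·A = 0.750492·11.6703·345.1250 = 3022.761 mm³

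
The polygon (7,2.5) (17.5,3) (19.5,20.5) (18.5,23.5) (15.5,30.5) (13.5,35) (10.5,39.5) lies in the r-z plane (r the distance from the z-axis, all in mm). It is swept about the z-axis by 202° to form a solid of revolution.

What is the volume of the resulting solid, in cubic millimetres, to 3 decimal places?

Volume = 13951.983 mm³

Profile (r,z), 7 vertices: (7,2.5) (17.5,3) (19.5,20.5) (18.5,23.5) (15.5,30.5) (13.5,35) (10.5,39.5)
edge 0: (7,2.5)→(17.5,3)  cross = 7·3 − 17.5·2.5 = -22.7500; (r_i+r_j)·cross = 24.5·-22.7500 = -557.3750
edge 1: (17.5,3)→(19.5,20.5)  cross = 17.5·20.5 − 19.5·3 = 300.2500; (r_i+r_j)·cross = 37·300.2500 = 11109.2500
edge 2: (19.5,20.5)→(18.5,23.5)  cross = 19.5·23.5 − 18.5·20.5 = 79.0000; (r_i+r_j)·cross = 38·79.0000 = 3002.0000
edge 3: (18.5,23.5)→(15.5,30.5)  cross = 18.5·30.5 − 15.5·23.5 = 200.0000; (r_i+r_j)·cross = 34·200.0000 = 6800.0000
edge 4: (15.5,30.5)→(13.5,35)  cross = 15.5·35 − 13.5·30.5 = 130.7500; (r_i+r_j)·cross = 29·130.7500 = 3791.7500
edge 5: (13.5,35)→(10.5,39.5)  cross = 13.5·39.5 − 10.5·35 = 165.7500; (r_i+r_j)·cross = 24·165.7500 = 3978.0000
edge 6: (10.5,39.5)→(7,2.5)  cross = 10.5·2.5 − 7·39.5 = -250.2500; (r_i+r_j)·cross = 17.5·-250.2500 = -4379.3750
Σcross = 602.7500 → A = |Σcross|/2 = 301.3750 mm²
Σ(r_i+r_j)·cross = 23744.2500 → first moment M = |Σ|/6 = 3957.3750
R_c = M/A = 3957.3750/301.3750 = 13.1311 mm
θ = 202° = 3.525565 rad
V = θ·R_c·A = 3.525565·13.1311·301.3750 = 13951.983 mm³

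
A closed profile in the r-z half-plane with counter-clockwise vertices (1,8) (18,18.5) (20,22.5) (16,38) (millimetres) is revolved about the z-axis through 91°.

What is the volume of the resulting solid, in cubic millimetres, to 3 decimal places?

Profile (r,z), 4 vertices: (1,8) (18,18.5) (20,22.5) (16,38)
edge 0: (1,8)→(18,18.5)  cross = 1·18.5 − 18·8 = -125.5000; (r_i+r_j)·cross = 19·-125.5000 = -2384.5000
edge 1: (18,18.5)→(20,22.5)  cross = 18·22.5 − 20·18.5 = 35.0000; (r_i+r_j)·cross = 38·35.0000 = 1330.0000
edge 2: (20,22.5)→(16,38)  cross = 20·38 − 16·22.5 = 400.0000; (r_i+r_j)·cross = 36·400.0000 = 14400.0000
edge 3: (16,38)→(1,8)  cross = 16·8 − 1·38 = 90.0000; (r_i+r_j)·cross = 17·90.0000 = 1530.0000
Σcross = 399.5000 → A = |Σcross|/2 = 199.7500 mm²
Σ(r_i+r_j)·cross = 14875.5000 → first moment M = |Σ|/6 = 2479.2500
R_c = M/A = 2479.2500/199.7500 = 12.4118 mm
θ = 91° = 1.588250 rad
V = θ·R_c·A = 1.588250·12.4118·199.7500 = 3937.668 mm³

Volume = 3937.668 mm³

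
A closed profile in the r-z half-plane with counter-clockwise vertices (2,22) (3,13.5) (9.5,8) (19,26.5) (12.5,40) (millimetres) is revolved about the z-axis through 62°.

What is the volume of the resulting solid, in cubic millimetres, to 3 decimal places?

Volume = 3188.217 mm³

Profile (r,z), 5 vertices: (2,22) (3,13.5) (9.5,8) (19,26.5) (12.5,40)
edge 0: (2,22)→(3,13.5)  cross = 2·13.5 − 3·22 = -39.0000; (r_i+r_j)·cross = 5·-39.0000 = -195.0000
edge 1: (3,13.5)→(9.5,8)  cross = 3·8 − 9.5·13.5 = -104.2500; (r_i+r_j)·cross = 12.5·-104.2500 = -1303.1250
edge 2: (9.5,8)→(19,26.5)  cross = 9.5·26.5 − 19·8 = 99.7500; (r_i+r_j)·cross = 28.5·99.7500 = 2842.8750
edge 3: (19,26.5)→(12.5,40)  cross = 19·40 − 12.5·26.5 = 428.7500; (r_i+r_j)·cross = 31.5·428.7500 = 13505.6250
edge 4: (12.5,40)→(2,22)  cross = 12.5·22 − 2·40 = 195.0000; (r_i+r_j)·cross = 14.5·195.0000 = 2827.5000
Σcross = 580.2500 → A = |Σcross|/2 = 290.1250 mm²
Σ(r_i+r_j)·cross = 17677.8750 → first moment M = |Σ|/6 = 2946.3125
R_c = M/A = 2946.3125/290.1250 = 10.1553 mm
θ = 62° = 1.082104 rad
V = θ·R_c·A = 1.082104·10.1553·290.1250 = 3188.217 mm³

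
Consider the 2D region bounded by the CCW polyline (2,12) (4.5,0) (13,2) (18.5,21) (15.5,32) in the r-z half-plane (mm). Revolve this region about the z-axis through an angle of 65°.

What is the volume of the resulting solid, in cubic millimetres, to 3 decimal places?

Volume = 3485.924 mm³

Profile (r,z), 5 vertices: (2,12) (4.5,0) (13,2) (18.5,21) (15.5,32)
edge 0: (2,12)→(4.5,0)  cross = 2·0 − 4.5·12 = -54.0000; (r_i+r_j)·cross = 6.5·-54.0000 = -351.0000
edge 1: (4.5,0)→(13,2)  cross = 4.5·2 − 13·0 = 9.0000; (r_i+r_j)·cross = 17.5·9.0000 = 157.5000
edge 2: (13,2)→(18.5,21)  cross = 13·21 − 18.5·2 = 236.0000; (r_i+r_j)·cross = 31.5·236.0000 = 7434.0000
edge 3: (18.5,21)→(15.5,32)  cross = 18.5·32 − 15.5·21 = 266.5000; (r_i+r_j)·cross = 34·266.5000 = 9061.0000
edge 4: (15.5,32)→(2,12)  cross = 15.5·12 − 2·32 = 122.0000; (r_i+r_j)·cross = 17.5·122.0000 = 2135.0000
Σcross = 579.5000 → A = |Σcross|/2 = 289.7500 mm²
Σ(r_i+r_j)·cross = 18436.5000 → first moment M = |Σ|/6 = 3072.7500
R_c = M/A = 3072.7500/289.7500 = 10.6048 mm
θ = 65° = 1.134464 rad
V = θ·R_c·A = 1.134464·10.6048·289.7500 = 3485.924 mm³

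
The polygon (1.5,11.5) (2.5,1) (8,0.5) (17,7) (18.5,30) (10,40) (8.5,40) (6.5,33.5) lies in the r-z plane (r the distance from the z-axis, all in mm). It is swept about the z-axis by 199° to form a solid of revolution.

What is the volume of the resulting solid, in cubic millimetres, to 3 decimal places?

Profile (r,z), 8 vertices: (1.5,11.5) (2.5,1) (8,0.5) (17,7) (18.5,30) (10,40) (8.5,40) (6.5,33.5)
edge 0: (1.5,11.5)→(2.5,1)  cross = 1.5·1 − 2.5·11.5 = -27.2500; (r_i+r_j)·cross = 4·-27.2500 = -109.0000
edge 1: (2.5,1)→(8,0.5)  cross = 2.5·0.5 − 8·1 = -6.7500; (r_i+r_j)·cross = 10.5·-6.7500 = -70.8750
edge 2: (8,0.5)→(17,7)  cross = 8·7 − 17·0.5 = 47.5000; (r_i+r_j)·cross = 25·47.5000 = 1187.5000
edge 3: (17,7)→(18.5,30)  cross = 17·30 − 18.5·7 = 380.5000; (r_i+r_j)·cross = 35.5·380.5000 = 13507.7500
edge 4: (18.5,30)→(10,40)  cross = 18.5·40 − 10·30 = 440.0000; (r_i+r_j)·cross = 28.5·440.0000 = 12540.0000
edge 5: (10,40)→(8.5,40)  cross = 10·40 − 8.5·40 = 60.0000; (r_i+r_j)·cross = 18.5·60.0000 = 1110.0000
edge 6: (8.5,40)→(6.5,33.5)  cross = 8.5·33.5 − 6.5·40 = 24.7500; (r_i+r_j)·cross = 15·24.7500 = 371.2500
edge 7: (6.5,33.5)→(1.5,11.5)  cross = 6.5·11.5 − 1.5·33.5 = 24.5000; (r_i+r_j)·cross = 8·24.5000 = 196.0000
Σcross = 943.2500 → A = |Σcross|/2 = 471.6250 mm²
Σ(r_i+r_j)·cross = 28732.6250 → first moment M = |Σ|/6 = 4788.7708
R_c = M/A = 4788.7708/471.6250 = 10.1538 mm
θ = 199° = 3.473205 rad
V = θ·R_c·A = 3.473205·10.1538·471.6250 = 16632.384 mm³

Volume = 16632.384 mm³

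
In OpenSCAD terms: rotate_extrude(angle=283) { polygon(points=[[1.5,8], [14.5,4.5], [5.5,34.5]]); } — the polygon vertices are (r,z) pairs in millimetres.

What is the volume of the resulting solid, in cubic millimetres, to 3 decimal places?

Volume = 6345.125 mm³

Profile (r,z), 3 vertices: (1.5,8) (14.5,4.5) (5.5,34.5)
edge 0: (1.5,8)→(14.5,4.5)  cross = 1.5·4.5 − 14.5·8 = -109.2500; (r_i+r_j)·cross = 16·-109.2500 = -1748.0000
edge 1: (14.5,4.5)→(5.5,34.5)  cross = 14.5·34.5 − 5.5·4.5 = 475.5000; (r_i+r_j)·cross = 20·475.5000 = 9510.0000
edge 2: (5.5,34.5)→(1.5,8)  cross = 5.5·8 − 1.5·34.5 = -7.7500; (r_i+r_j)·cross = 7·-7.7500 = -54.2500
Σcross = 358.5000 → A = |Σcross|/2 = 179.2500 mm²
Σ(r_i+r_j)·cross = 7707.7500 → first moment M = |Σ|/6 = 1284.6250
R_c = M/A = 1284.6250/179.2500 = 7.1667 mm
θ = 283° = 4.939282 rad
V = θ·R_c·A = 4.939282·7.1667·179.2500 = 6345.125 mm³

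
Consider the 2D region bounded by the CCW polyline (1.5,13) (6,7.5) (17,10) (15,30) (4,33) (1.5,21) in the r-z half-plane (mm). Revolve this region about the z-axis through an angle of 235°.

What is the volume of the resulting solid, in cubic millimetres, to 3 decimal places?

Profile (r,z), 6 vertices: (1.5,13) (6,7.5) (17,10) (15,30) (4,33) (1.5,21)
edge 0: (1.5,13)→(6,7.5)  cross = 1.5·7.5 − 6·13 = -66.7500; (r_i+r_j)·cross = 7.5·-66.7500 = -500.6250
edge 1: (6,7.5)→(17,10)  cross = 6·10 − 17·7.5 = -67.5000; (r_i+r_j)·cross = 23·-67.5000 = -1552.5000
edge 2: (17,10)→(15,30)  cross = 17·30 − 15·10 = 360.0000; (r_i+r_j)·cross = 32·360.0000 = 11520.0000
edge 3: (15,30)→(4,33)  cross = 15·33 − 4·30 = 375.0000; (r_i+r_j)·cross = 19·375.0000 = 7125.0000
edge 4: (4,33)→(1.5,21)  cross = 4·21 − 1.5·33 = 34.5000; (r_i+r_j)·cross = 5.5·34.5000 = 189.7500
edge 5: (1.5,21)→(1.5,13)  cross = 1.5·13 − 1.5·21 = -12.0000; (r_i+r_j)·cross = 3·-12.0000 = -36.0000
Σcross = 623.2500 → A = |Σcross|/2 = 311.6250 mm²
Σ(r_i+r_j)·cross = 16745.6250 → first moment M = |Σ|/6 = 2790.9375
R_c = M/A = 2790.9375/311.6250 = 8.9561 mm
θ = 235° = 4.101524 rad
V = θ·R_c·A = 4.101524·8.9561·311.6250 = 11447.096 mm³

Volume = 11447.096 mm³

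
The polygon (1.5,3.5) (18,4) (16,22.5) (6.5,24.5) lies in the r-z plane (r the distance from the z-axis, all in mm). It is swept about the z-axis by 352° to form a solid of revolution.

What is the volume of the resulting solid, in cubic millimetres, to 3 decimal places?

Volume = 16280.303 mm³

Profile (r,z), 4 vertices: (1.5,3.5) (18,4) (16,22.5) (6.5,24.5)
edge 0: (1.5,3.5)→(18,4)  cross = 1.5·4 − 18·3.5 = -57.0000; (r_i+r_j)·cross = 19.5·-57.0000 = -1111.5000
edge 1: (18,4)→(16,22.5)  cross = 18·22.5 − 16·4 = 341.0000; (r_i+r_j)·cross = 34·341.0000 = 11594.0000
edge 2: (16,22.5)→(6.5,24.5)  cross = 16·24.5 − 6.5·22.5 = 245.7500; (r_i+r_j)·cross = 22.5·245.7500 = 5529.3750
edge 3: (6.5,24.5)→(1.5,3.5)  cross = 6.5·3.5 − 1.5·24.5 = -14.0000; (r_i+r_j)·cross = 8·-14.0000 = -112.0000
Σcross = 515.7500 → A = |Σcross|/2 = 257.8750 mm²
Σ(r_i+r_j)·cross = 15899.8750 → first moment M = |Σ|/6 = 2649.9792
R_c = M/A = 2649.9792/257.8750 = 10.2762 mm
θ = 352° = 6.143559 rad
V = θ·R_c·A = 6.143559·10.2762·257.8750 = 16280.303 mm³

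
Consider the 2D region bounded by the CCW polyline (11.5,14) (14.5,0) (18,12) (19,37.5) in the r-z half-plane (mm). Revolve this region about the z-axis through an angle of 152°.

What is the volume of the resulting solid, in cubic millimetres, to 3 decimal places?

Volume = 5250.919 mm³

Profile (r,z), 4 vertices: (11.5,14) (14.5,0) (18,12) (19,37.5)
edge 0: (11.5,14)→(14.5,0)  cross = 11.5·0 − 14.5·14 = -203.0000; (r_i+r_j)·cross = 26·-203.0000 = -5278.0000
edge 1: (14.5,0)→(18,12)  cross = 14.5·12 − 18·0 = 174.0000; (r_i+r_j)·cross = 32.5·174.0000 = 5655.0000
edge 2: (18,12)→(19,37.5)  cross = 18·37.5 − 19·12 = 447.0000; (r_i+r_j)·cross = 37·447.0000 = 16539.0000
edge 3: (19,37.5)→(11.5,14)  cross = 19·14 − 11.5·37.5 = -165.2500; (r_i+r_j)·cross = 30.5·-165.2500 = -5040.1250
Σcross = 252.7500 → A = |Σcross|/2 = 126.3750 mm²
Σ(r_i+r_j)·cross = 11875.8750 → first moment M = |Σ|/6 = 1979.3125
R_c = M/A = 1979.3125/126.3750 = 15.6622 mm
θ = 152° = 2.652900 rad
V = θ·R_c·A = 2.652900·15.6622·126.3750 = 5250.919 mm³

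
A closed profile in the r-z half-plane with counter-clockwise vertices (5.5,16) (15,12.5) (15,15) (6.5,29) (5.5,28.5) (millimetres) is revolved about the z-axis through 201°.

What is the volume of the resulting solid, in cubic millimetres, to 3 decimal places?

Profile (r,z), 5 vertices: (5.5,16) (15,12.5) (15,15) (6.5,29) (5.5,28.5)
edge 0: (5.5,16)→(15,12.5)  cross = 5.5·12.5 − 15·16 = -171.2500; (r_i+r_j)·cross = 20.5·-171.2500 = -3510.6250
edge 1: (15,12.5)→(15,15)  cross = 15·15 − 15·12.5 = 37.5000; (r_i+r_j)·cross = 30·37.5000 = 1125.0000
edge 2: (15,15)→(6.5,29)  cross = 15·29 − 6.5·15 = 337.5000; (r_i+r_j)·cross = 21.5·337.5000 = 7256.2500
edge 3: (6.5,29)→(5.5,28.5)  cross = 6.5·28.5 − 5.5·29 = 25.7500; (r_i+r_j)·cross = 12·25.7500 = 309.0000
edge 4: (5.5,28.5)→(5.5,16)  cross = 5.5·16 − 5.5·28.5 = -68.7500; (r_i+r_j)·cross = 11·-68.7500 = -756.2500
Σcross = 160.7500 → A = |Σcross|/2 = 80.3750 mm²
Σ(r_i+r_j)·cross = 4423.3750 → first moment M = |Σ|/6 = 737.2292
R_c = M/A = 737.2292/80.3750 = 9.1724 mm
θ = 201° = 3.508112 rad
V = θ·R_c·A = 3.508112·9.1724·80.3750 = 2586.282 mm³

Volume = 2586.282 mm³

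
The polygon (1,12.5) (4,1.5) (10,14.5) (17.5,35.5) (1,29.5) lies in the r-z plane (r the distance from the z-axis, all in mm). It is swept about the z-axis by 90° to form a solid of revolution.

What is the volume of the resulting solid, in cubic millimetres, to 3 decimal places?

Volume = 3142.574 mm³

Profile (r,z), 5 vertices: (1,12.5) (4,1.5) (10,14.5) (17.5,35.5) (1,29.5)
edge 0: (1,12.5)→(4,1.5)  cross = 1·1.5 − 4·12.5 = -48.5000; (r_i+r_j)·cross = 5·-48.5000 = -242.5000
edge 1: (4,1.5)→(10,14.5)  cross = 4·14.5 − 10·1.5 = 43.0000; (r_i+r_j)·cross = 14·43.0000 = 602.0000
edge 2: (10,14.5)→(17.5,35.5)  cross = 10·35.5 − 17.5·14.5 = 101.2500; (r_i+r_j)·cross = 27.5·101.2500 = 2784.3750
edge 3: (17.5,35.5)→(1,29.5)  cross = 17.5·29.5 − 1·35.5 = 480.7500; (r_i+r_j)·cross = 18.5·480.7500 = 8893.8750
edge 4: (1,29.5)→(1,12.5)  cross = 1·12.5 − 1·29.5 = -17.0000; (r_i+r_j)·cross = 2·-17.0000 = -34.0000
Σcross = 559.5000 → A = |Σcross|/2 = 279.7500 mm²
Σ(r_i+r_j)·cross = 12003.7500 → first moment M = |Σ|/6 = 2000.6250
R_c = M/A = 2000.6250/279.7500 = 7.1515 mm
θ = 90° = 1.570796 rad
V = θ·R_c·A = 1.570796·7.1515·279.7500 = 3142.574 mm³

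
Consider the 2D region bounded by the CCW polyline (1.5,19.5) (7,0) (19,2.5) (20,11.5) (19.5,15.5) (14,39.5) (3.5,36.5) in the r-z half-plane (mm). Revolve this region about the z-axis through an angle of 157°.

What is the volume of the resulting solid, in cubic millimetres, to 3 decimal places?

Profile (r,z), 7 vertices: (1.5,19.5) (7,0) (19,2.5) (20,11.5) (19.5,15.5) (14,39.5) (3.5,36.5)
edge 0: (1.5,19.5)→(7,0)  cross = 1.5·0 − 7·19.5 = -136.5000; (r_i+r_j)·cross = 8.5·-136.5000 = -1160.2500
edge 1: (7,0)→(19,2.5)  cross = 7·2.5 − 19·0 = 17.5000; (r_i+r_j)·cross = 26·17.5000 = 455.0000
edge 2: (19,2.5)→(20,11.5)  cross = 19·11.5 − 20·2.5 = 168.5000; (r_i+r_j)·cross = 39·168.5000 = 6571.5000
edge 3: (20,11.5)→(19.5,15.5)  cross = 20·15.5 − 19.5·11.5 = 85.7500; (r_i+r_j)·cross = 39.5·85.7500 = 3387.1250
edge 4: (19.5,15.5)→(14,39.5)  cross = 19.5·39.5 − 14·15.5 = 553.2500; (r_i+r_j)·cross = 33.5·553.2500 = 18533.8750
edge 5: (14,39.5)→(3.5,36.5)  cross = 14·36.5 − 3.5·39.5 = 372.7500; (r_i+r_j)·cross = 17.5·372.7500 = 6523.1250
edge 6: (3.5,36.5)→(1.5,19.5)  cross = 3.5·19.5 − 1.5·36.5 = 13.5000; (r_i+r_j)·cross = 5·13.5000 = 67.5000
Σcross = 1074.7500 → A = |Σcross|/2 = 537.3750 mm²
Σ(r_i+r_j)·cross = 34377.8750 → first moment M = |Σ|/6 = 5729.6458
R_c = M/A = 5729.6458/537.3750 = 10.6623 mm
θ = 157° = 2.740167 rad
V = θ·R_c·A = 2.740167·10.6623·537.3750 = 15700.186 mm³

Volume = 15700.186 mm³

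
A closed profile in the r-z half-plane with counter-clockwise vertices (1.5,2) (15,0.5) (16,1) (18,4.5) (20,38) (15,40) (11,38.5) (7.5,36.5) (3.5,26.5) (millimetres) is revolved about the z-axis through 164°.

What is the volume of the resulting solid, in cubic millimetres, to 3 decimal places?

Profile (r,z), 9 vertices: (1.5,2) (15,0.5) (16,1) (18,4.5) (20,38) (15,40) (11,38.5) (7.5,36.5) (3.5,26.5)
edge 0: (1.5,2)→(15,0.5)  cross = 1.5·0.5 − 15·2 = -29.2500; (r_i+r_j)·cross = 16.5·-29.2500 = -482.6250
edge 1: (15,0.5)→(16,1)  cross = 15·1 − 16·0.5 = 7.0000; (r_i+r_j)·cross = 31·7.0000 = 217.0000
edge 2: (16,1)→(18,4.5)  cross = 16·4.5 − 18·1 = 54.0000; (r_i+r_j)·cross = 34·54.0000 = 1836.0000
edge 3: (18,4.5)→(20,38)  cross = 18·38 − 20·4.5 = 594.0000; (r_i+r_j)·cross = 38·594.0000 = 22572.0000
edge 4: (20,38)→(15,40)  cross = 20·40 − 15·38 = 230.0000; (r_i+r_j)·cross = 35·230.0000 = 8050.0000
edge 5: (15,40)→(11,38.5)  cross = 15·38.5 − 11·40 = 137.5000; (r_i+r_j)·cross = 26·137.5000 = 3575.0000
edge 6: (11,38.5)→(7.5,36.5)  cross = 11·36.5 − 7.5·38.5 = 112.7500; (r_i+r_j)·cross = 18.5·112.7500 = 2085.8750
edge 7: (7.5,36.5)→(3.5,26.5)  cross = 7.5·26.5 − 3.5·36.5 = 71.0000; (r_i+r_j)·cross = 11·71.0000 = 781.0000
edge 8: (3.5,26.5)→(1.5,2)  cross = 3.5·2 − 1.5·26.5 = -32.7500; (r_i+r_j)·cross = 5·-32.7500 = -163.7500
Σcross = 1144.2500 → A = |Σcross|/2 = 572.1250 mm²
Σ(r_i+r_j)·cross = 38470.5000 → first moment M = |Σ|/6 = 6411.7500
R_c = M/A = 6411.7500/572.1250 = 11.2069 mm
θ = 164° = 2.862340 rad
V = θ·R_c·A = 2.862340·11.2069·572.1250 = 18352.608 mm³

Volume = 18352.608 mm³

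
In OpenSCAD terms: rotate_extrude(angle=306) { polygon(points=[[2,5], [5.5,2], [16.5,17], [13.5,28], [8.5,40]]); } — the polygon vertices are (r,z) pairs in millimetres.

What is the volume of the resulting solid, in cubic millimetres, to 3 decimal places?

Profile (r,z), 5 vertices: (2,5) (5.5,2) (16.5,17) (13.5,28) (8.5,40)
edge 0: (2,5)→(5.5,2)  cross = 2·2 − 5.5·5 = -23.5000; (r_i+r_j)·cross = 7.5·-23.5000 = -176.2500
edge 1: (5.5,2)→(16.5,17)  cross = 5.5·17 − 16.5·2 = 60.5000; (r_i+r_j)·cross = 22·60.5000 = 1331.0000
edge 2: (16.5,17)→(13.5,28)  cross = 16.5·28 − 13.5·17 = 232.5000; (r_i+r_j)·cross = 30·232.5000 = 6975.0000
edge 3: (13.5,28)→(8.5,40)  cross = 13.5·40 − 8.5·28 = 302.0000; (r_i+r_j)·cross = 22·302.0000 = 6644.0000
edge 4: (8.5,40)→(2,5)  cross = 8.5·5 − 2·40 = -37.5000; (r_i+r_j)·cross = 10.5·-37.5000 = -393.7500
Σcross = 534.0000 → A = |Σcross|/2 = 267.0000 mm²
Σ(r_i+r_j)·cross = 14380.0000 → first moment M = |Σ|/6 = 2396.6667
R_c = M/A = 2396.6667/267.0000 = 8.9763 mm
θ = 306° = 5.340708 rad
V = θ·R_c·A = 5.340708·8.9763·267.0000 = 12799.896 mm³

Volume = 12799.896 mm³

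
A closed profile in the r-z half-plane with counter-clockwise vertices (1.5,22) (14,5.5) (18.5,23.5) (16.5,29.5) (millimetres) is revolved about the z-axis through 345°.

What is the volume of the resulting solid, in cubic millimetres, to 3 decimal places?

Profile (r,z), 4 vertices: (1.5,22) (14,5.5) (18.5,23.5) (16.5,29.5)
edge 0: (1.5,22)→(14,5.5)  cross = 1.5·5.5 − 14·22 = -299.7500; (r_i+r_j)·cross = 15.5·-299.7500 = -4646.1250
edge 1: (14,5.5)→(18.5,23.5)  cross = 14·23.5 − 18.5·5.5 = 227.2500; (r_i+r_j)·cross = 32.5·227.2500 = 7385.6250
edge 2: (18.5,23.5)→(16.5,29.5)  cross = 18.5·29.5 − 16.5·23.5 = 158.0000; (r_i+r_j)·cross = 35·158.0000 = 5530.0000
edge 3: (16.5,29.5)→(1.5,22)  cross = 16.5·22 − 1.5·29.5 = 318.7500; (r_i+r_j)·cross = 18·318.7500 = 5737.5000
Σcross = 404.2500 → A = |Σcross|/2 = 202.1250 mm²
Σ(r_i+r_j)·cross = 14007.0000 → first moment M = |Σ|/6 = 2334.5000
R_c = M/A = 2334.5000/202.1250 = 11.5498 mm
θ = 345° = 6.021386 rad
V = θ·R_c·A = 6.021386·11.5498·202.1250 = 14056.925 mm³

Volume = 14056.925 mm³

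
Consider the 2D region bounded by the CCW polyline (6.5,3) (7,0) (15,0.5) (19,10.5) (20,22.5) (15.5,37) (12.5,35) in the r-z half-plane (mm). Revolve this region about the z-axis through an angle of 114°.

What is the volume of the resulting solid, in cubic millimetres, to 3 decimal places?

Volume = 8564.682 mm³

Profile (r,z), 7 vertices: (6.5,3) (7,0) (15,0.5) (19,10.5) (20,22.5) (15.5,37) (12.5,35)
edge 0: (6.5,3)→(7,0)  cross = 6.5·0 − 7·3 = -21.0000; (r_i+r_j)·cross = 13.5·-21.0000 = -283.5000
edge 1: (7,0)→(15,0.5)  cross = 7·0.5 − 15·0 = 3.5000; (r_i+r_j)·cross = 22·3.5000 = 77.0000
edge 2: (15,0.5)→(19,10.5)  cross = 15·10.5 − 19·0.5 = 148.0000; (r_i+r_j)·cross = 34·148.0000 = 5032.0000
edge 3: (19,10.5)→(20,22.5)  cross = 19·22.5 − 20·10.5 = 217.5000; (r_i+r_j)·cross = 39·217.5000 = 8482.5000
edge 4: (20,22.5)→(15.5,37)  cross = 20·37 − 15.5·22.5 = 391.2500; (r_i+r_j)·cross = 35.5·391.2500 = 13889.3750
edge 5: (15.5,37)→(12.5,35)  cross = 15.5·35 − 12.5·37 = 80.0000; (r_i+r_j)·cross = 28·80.0000 = 2240.0000
edge 6: (12.5,35)→(6.5,3)  cross = 12.5·3 − 6.5·35 = -190.0000; (r_i+r_j)·cross = 19·-190.0000 = -3610.0000
Σcross = 629.2500 → A = |Σcross|/2 = 314.6250 mm²
Σ(r_i+r_j)·cross = 25827.3750 → first moment M = |Σ|/6 = 4304.5625
R_c = M/A = 4304.5625/314.6250 = 13.6816 mm
θ = 114° = 1.989675 rad
V = θ·R_c·A = 1.989675·13.6816·314.6250 = 8564.682 mm³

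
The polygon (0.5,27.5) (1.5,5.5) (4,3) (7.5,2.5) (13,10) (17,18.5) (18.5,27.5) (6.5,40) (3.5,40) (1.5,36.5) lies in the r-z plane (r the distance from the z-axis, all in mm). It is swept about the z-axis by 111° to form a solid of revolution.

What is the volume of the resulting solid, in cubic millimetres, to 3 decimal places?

Volume = 7339.721 mm³

Profile (r,z), 10 vertices: (0.5,27.5) (1.5,5.5) (4,3) (7.5,2.5) (13,10) (17,18.5) (18.5,27.5) (6.5,40) (3.5,40) (1.5,36.5)
edge 0: (0.5,27.5)→(1.5,5.5)  cross = 0.5·5.5 − 1.5·27.5 = -38.5000; (r_i+r_j)·cross = 2·-38.5000 = -77.0000
edge 1: (1.5,5.5)→(4,3)  cross = 1.5·3 − 4·5.5 = -17.5000; (r_i+r_j)·cross = 5.5·-17.5000 = -96.2500
edge 2: (4,3)→(7.5,2.5)  cross = 4·2.5 − 7.5·3 = -12.5000; (r_i+r_j)·cross = 11.5·-12.5000 = -143.7500
edge 3: (7.5,2.5)→(13,10)  cross = 7.5·10 − 13·2.5 = 42.5000; (r_i+r_j)·cross = 20.5·42.5000 = 871.2500
edge 4: (13,10)→(17,18.5)  cross = 13·18.5 − 17·10 = 70.5000; (r_i+r_j)·cross = 30·70.5000 = 2115.0000
edge 5: (17,18.5)→(18.5,27.5)  cross = 17·27.5 − 18.5·18.5 = 125.2500; (r_i+r_j)·cross = 35.5·125.2500 = 4446.3750
edge 6: (18.5,27.5)→(6.5,40)  cross = 18.5·40 − 6.5·27.5 = 561.2500; (r_i+r_j)·cross = 25·561.2500 = 14031.2500
edge 7: (6.5,40)→(3.5,40)  cross = 6.5·40 − 3.5·40 = 120.0000; (r_i+r_j)·cross = 10·120.0000 = 1200.0000
edge 8: (3.5,40)→(1.5,36.5)  cross = 3.5·36.5 − 1.5·40 = 67.7500; (r_i+r_j)·cross = 5·67.7500 = 338.7500
edge 9: (1.5,36.5)→(0.5,27.5)  cross = 1.5·27.5 − 0.5·36.5 = 23.0000; (r_i+r_j)·cross = 2·23.0000 = 46.0000
Σcross = 941.7500 → A = |Σcross|/2 = 470.8750 mm²
Σ(r_i+r_j)·cross = 22731.6250 → first moment M = |Σ|/6 = 3788.6042
R_c = M/A = 3788.6042/470.8750 = 8.0459 mm
θ = 111° = 1.937315 rad
V = θ·R_c·A = 1.937315·8.0459·470.8750 = 7339.721 mm³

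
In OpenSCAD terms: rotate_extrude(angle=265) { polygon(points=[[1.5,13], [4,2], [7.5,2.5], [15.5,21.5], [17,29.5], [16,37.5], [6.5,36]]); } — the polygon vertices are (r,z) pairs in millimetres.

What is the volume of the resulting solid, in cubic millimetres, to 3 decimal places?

Volume = 14379.120 mm³

Profile (r,z), 7 vertices: (1.5,13) (4,2) (7.5,2.5) (15.5,21.5) (17,29.5) (16,37.5) (6.5,36)
edge 0: (1.5,13)→(4,2)  cross = 1.5·2 − 4·13 = -49.0000; (r_i+r_j)·cross = 5.5·-49.0000 = -269.5000
edge 1: (4,2)→(7.5,2.5)  cross = 4·2.5 − 7.5·2 = -5.0000; (r_i+r_j)·cross = 11.5·-5.0000 = -57.5000
edge 2: (7.5,2.5)→(15.5,21.5)  cross = 7.5·21.5 − 15.5·2.5 = 122.5000; (r_i+r_j)·cross = 23·122.5000 = 2817.5000
edge 3: (15.5,21.5)→(17,29.5)  cross = 15.5·29.5 − 17·21.5 = 91.7500; (r_i+r_j)·cross = 32.5·91.7500 = 2981.8750
edge 4: (17,29.5)→(16,37.5)  cross = 17·37.5 − 16·29.5 = 165.5000; (r_i+r_j)·cross = 33·165.5000 = 5461.5000
edge 5: (16,37.5)→(6.5,36)  cross = 16·36 − 6.5·37.5 = 332.2500; (r_i+r_j)·cross = 22.5·332.2500 = 7475.6250
edge 6: (6.5,36)→(1.5,13)  cross = 6.5·13 − 1.5·36 = 30.5000; (r_i+r_j)·cross = 8·30.5000 = 244.0000
Σcross = 688.5000 → A = |Σcross|/2 = 344.2500 mm²
Σ(r_i+r_j)·cross = 18653.5000 → first moment M = |Σ|/6 = 3108.9167
R_c = M/A = 3108.9167/344.2500 = 9.0310 mm
θ = 265° = 4.625123 rad
V = θ·R_c·A = 4.625123·9.0310·344.2500 = 14379.120 mm³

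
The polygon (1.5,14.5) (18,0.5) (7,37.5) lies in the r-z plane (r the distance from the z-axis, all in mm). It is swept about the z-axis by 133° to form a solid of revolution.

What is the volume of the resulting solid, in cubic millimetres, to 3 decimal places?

Volume = 4680.200 mm³

Profile (r,z), 3 vertices: (1.5,14.5) (18,0.5) (7,37.5)
edge 0: (1.5,14.5)→(18,0.5)  cross = 1.5·0.5 − 18·14.5 = -260.2500; (r_i+r_j)·cross = 19.5·-260.2500 = -5074.8750
edge 1: (18,0.5)→(7,37.5)  cross = 18·37.5 − 7·0.5 = 671.5000; (r_i+r_j)·cross = 25·671.5000 = 16787.5000
edge 2: (7,37.5)→(1.5,14.5)  cross = 7·14.5 − 1.5·37.5 = 45.2500; (r_i+r_j)·cross = 8.5·45.2500 = 384.6250
Σcross = 456.5000 → A = |Σcross|/2 = 228.2500 mm²
Σ(r_i+r_j)·cross = 12097.2500 → first moment M = |Σ|/6 = 2016.2083
R_c = M/A = 2016.2083/228.2500 = 8.8333 mm
θ = 133° = 2.321288 rad
V = θ·R_c·A = 2.321288·8.8333·228.2500 = 4680.200 mm³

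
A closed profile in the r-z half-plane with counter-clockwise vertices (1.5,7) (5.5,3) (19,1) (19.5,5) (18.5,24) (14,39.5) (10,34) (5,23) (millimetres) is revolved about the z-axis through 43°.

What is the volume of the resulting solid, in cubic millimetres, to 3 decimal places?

Volume = 3921.647 mm³

Profile (r,z), 8 vertices: (1.5,7) (5.5,3) (19,1) (19.5,5) (18.5,24) (14,39.5) (10,34) (5,23)
edge 0: (1.5,7)→(5.5,3)  cross = 1.5·3 − 5.5·7 = -34.0000; (r_i+r_j)·cross = 7·-34.0000 = -238.0000
edge 1: (5.5,3)→(19,1)  cross = 5.5·1 − 19·3 = -51.5000; (r_i+r_j)·cross = 24.5·-51.5000 = -1261.7500
edge 2: (19,1)→(19.5,5)  cross = 19·5 − 19.5·1 = 75.5000; (r_i+r_j)·cross = 38.5·75.5000 = 2906.7500
edge 3: (19.5,5)→(18.5,24)  cross = 19.5·24 − 18.5·5 = 375.5000; (r_i+r_j)·cross = 38·375.5000 = 14269.0000
edge 4: (18.5,24)→(14,39.5)  cross = 18.5·39.5 − 14·24 = 394.7500; (r_i+r_j)·cross = 32.5·394.7500 = 12829.3750
edge 5: (14,39.5)→(10,34)  cross = 14·34 − 10·39.5 = 81.0000; (r_i+r_j)·cross = 24·81.0000 = 1944.0000
edge 6: (10,34)→(5,23)  cross = 10·23 − 5·34 = 60.0000; (r_i+r_j)·cross = 15·60.0000 = 900.0000
edge 7: (5,23)→(1.5,7)  cross = 5·7 − 1.5·23 = 0.5000; (r_i+r_j)·cross = 6.5·0.5000 = 3.2500
Σcross = 901.7500 → A = |Σcross|/2 = 450.8750 mm²
Σ(r_i+r_j)·cross = 31352.6250 → first moment M = |Σ|/6 = 5225.4375
R_c = M/A = 5225.4375/450.8750 = 11.5895 mm
θ = 43° = 0.750492 rad
V = θ·R_c·A = 0.750492·11.5895·450.8750 = 3921.647 mm³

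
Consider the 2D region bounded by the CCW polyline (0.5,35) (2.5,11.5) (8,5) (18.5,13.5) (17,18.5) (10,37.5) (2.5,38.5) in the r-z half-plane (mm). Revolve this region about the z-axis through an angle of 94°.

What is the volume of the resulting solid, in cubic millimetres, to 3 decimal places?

Volume = 5303.612 mm³

Profile (r,z), 7 vertices: (0.5,35) (2.5,11.5) (8,5) (18.5,13.5) (17,18.5) (10,37.5) (2.5,38.5)
edge 0: (0.5,35)→(2.5,11.5)  cross = 0.5·11.5 − 2.5·35 = -81.7500; (r_i+r_j)·cross = 3·-81.7500 = -245.2500
edge 1: (2.5,11.5)→(8,5)  cross = 2.5·5 − 8·11.5 = -79.5000; (r_i+r_j)·cross = 10.5·-79.5000 = -834.7500
edge 2: (8,5)→(18.5,13.5)  cross = 8·13.5 − 18.5·5 = 15.5000; (r_i+r_j)·cross = 26.5·15.5000 = 410.7500
edge 3: (18.5,13.5)→(17,18.5)  cross = 18.5·18.5 − 17·13.5 = 112.7500; (r_i+r_j)·cross = 35.5·112.7500 = 4002.6250
edge 4: (17,18.5)→(10,37.5)  cross = 17·37.5 − 10·18.5 = 452.5000; (r_i+r_j)·cross = 27·452.5000 = 12217.5000
edge 5: (10,37.5)→(2.5,38.5)  cross = 10·38.5 − 2.5·37.5 = 291.2500; (r_i+r_j)·cross = 12.5·291.2500 = 3640.6250
edge 6: (2.5,38.5)→(0.5,35)  cross = 2.5·35 − 0.5·38.5 = 68.2500; (r_i+r_j)·cross = 3·68.2500 = 204.7500
Σcross = 779.0000 → A = |Σcross|/2 = 389.5000 mm²
Σ(r_i+r_j)·cross = 19396.2500 → first moment M = |Σ|/6 = 3232.7083
R_c = M/A = 3232.7083/389.5000 = 8.2996 mm
θ = 94° = 1.640609 rad
V = θ·R_c·A = 1.640609·8.2996·389.5000 = 5303.612 mm³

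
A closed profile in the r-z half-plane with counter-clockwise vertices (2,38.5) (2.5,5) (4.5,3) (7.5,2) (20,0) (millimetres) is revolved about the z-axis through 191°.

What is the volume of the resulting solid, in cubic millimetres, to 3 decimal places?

Volume = 8436.663 mm³

Profile (r,z), 5 vertices: (2,38.5) (2.5,5) (4.5,3) (7.5,2) (20,0)
edge 0: (2,38.5)→(2.5,5)  cross = 2·5 − 2.5·38.5 = -86.2500; (r_i+r_j)·cross = 4.5·-86.2500 = -388.1250
edge 1: (2.5,5)→(4.5,3)  cross = 2.5·3 − 4.5·5 = -15.0000; (r_i+r_j)·cross = 7·-15.0000 = -105.0000
edge 2: (4.5,3)→(7.5,2)  cross = 4.5·2 − 7.5·3 = -13.5000; (r_i+r_j)·cross = 12·-13.5000 = -162.0000
edge 3: (7.5,2)→(20,0)  cross = 7.5·0 − 20·2 = -40.0000; (r_i+r_j)·cross = 27.5·-40.0000 = -1100.0000
edge 4: (20,0)→(2,38.5)  cross = 20·38.5 − 2·0 = 770.0000; (r_i+r_j)·cross = 22·770.0000 = 16940.0000
Σcross = 615.2500 → A = |Σcross|/2 = 307.6250 mm²
Σ(r_i+r_j)·cross = 15184.8750 → first moment M = |Σ|/6 = 2530.8125
R_c = M/A = 2530.8125/307.6250 = 8.2269 mm
θ = 191° = 3.333579 rad
V = θ·R_c·A = 3.333579·8.2269·307.6250 = 8436.663 mm³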